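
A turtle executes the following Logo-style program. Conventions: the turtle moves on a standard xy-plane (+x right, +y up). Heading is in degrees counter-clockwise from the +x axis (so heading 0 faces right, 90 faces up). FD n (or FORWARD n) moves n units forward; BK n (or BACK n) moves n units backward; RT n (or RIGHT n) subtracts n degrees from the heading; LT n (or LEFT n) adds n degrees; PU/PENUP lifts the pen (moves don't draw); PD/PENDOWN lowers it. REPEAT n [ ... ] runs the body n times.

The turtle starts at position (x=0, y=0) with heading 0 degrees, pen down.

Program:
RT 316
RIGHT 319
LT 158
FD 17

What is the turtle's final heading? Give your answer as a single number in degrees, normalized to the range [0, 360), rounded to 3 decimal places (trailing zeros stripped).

Answer: 243

Derivation:
Executing turtle program step by step:
Start: pos=(0,0), heading=0, pen down
RT 316: heading 0 -> 44
RT 319: heading 44 -> 85
LT 158: heading 85 -> 243
FD 17: (0,0) -> (-7.718,-15.147) [heading=243, draw]
Final: pos=(-7.718,-15.147), heading=243, 1 segment(s) drawn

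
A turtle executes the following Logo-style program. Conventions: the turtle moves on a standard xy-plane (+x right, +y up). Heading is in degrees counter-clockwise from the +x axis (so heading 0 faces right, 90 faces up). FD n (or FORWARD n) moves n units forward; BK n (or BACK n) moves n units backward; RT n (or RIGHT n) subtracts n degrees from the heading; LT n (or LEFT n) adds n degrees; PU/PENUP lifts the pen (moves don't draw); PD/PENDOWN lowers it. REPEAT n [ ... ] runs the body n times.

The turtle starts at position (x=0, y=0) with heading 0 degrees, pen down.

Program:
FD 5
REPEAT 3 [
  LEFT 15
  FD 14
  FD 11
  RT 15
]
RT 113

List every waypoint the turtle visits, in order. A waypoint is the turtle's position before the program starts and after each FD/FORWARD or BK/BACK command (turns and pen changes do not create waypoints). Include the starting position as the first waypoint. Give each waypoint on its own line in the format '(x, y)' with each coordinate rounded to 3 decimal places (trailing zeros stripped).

Executing turtle program step by step:
Start: pos=(0,0), heading=0, pen down
FD 5: (0,0) -> (5,0) [heading=0, draw]
REPEAT 3 [
  -- iteration 1/3 --
  LT 15: heading 0 -> 15
  FD 14: (5,0) -> (18.523,3.623) [heading=15, draw]
  FD 11: (18.523,3.623) -> (29.148,6.47) [heading=15, draw]
  RT 15: heading 15 -> 0
  -- iteration 2/3 --
  LT 15: heading 0 -> 15
  FD 14: (29.148,6.47) -> (42.671,10.094) [heading=15, draw]
  FD 11: (42.671,10.094) -> (53.296,12.941) [heading=15, draw]
  RT 15: heading 15 -> 0
  -- iteration 3/3 --
  LT 15: heading 0 -> 15
  FD 14: (53.296,12.941) -> (66.819,16.564) [heading=15, draw]
  FD 11: (66.819,16.564) -> (77.444,19.411) [heading=15, draw]
  RT 15: heading 15 -> 0
]
RT 113: heading 0 -> 247
Final: pos=(77.444,19.411), heading=247, 7 segment(s) drawn
Waypoints (8 total):
(0, 0)
(5, 0)
(18.523, 3.623)
(29.148, 6.47)
(42.671, 10.094)
(53.296, 12.941)
(66.819, 16.564)
(77.444, 19.411)

Answer: (0, 0)
(5, 0)
(18.523, 3.623)
(29.148, 6.47)
(42.671, 10.094)
(53.296, 12.941)
(66.819, 16.564)
(77.444, 19.411)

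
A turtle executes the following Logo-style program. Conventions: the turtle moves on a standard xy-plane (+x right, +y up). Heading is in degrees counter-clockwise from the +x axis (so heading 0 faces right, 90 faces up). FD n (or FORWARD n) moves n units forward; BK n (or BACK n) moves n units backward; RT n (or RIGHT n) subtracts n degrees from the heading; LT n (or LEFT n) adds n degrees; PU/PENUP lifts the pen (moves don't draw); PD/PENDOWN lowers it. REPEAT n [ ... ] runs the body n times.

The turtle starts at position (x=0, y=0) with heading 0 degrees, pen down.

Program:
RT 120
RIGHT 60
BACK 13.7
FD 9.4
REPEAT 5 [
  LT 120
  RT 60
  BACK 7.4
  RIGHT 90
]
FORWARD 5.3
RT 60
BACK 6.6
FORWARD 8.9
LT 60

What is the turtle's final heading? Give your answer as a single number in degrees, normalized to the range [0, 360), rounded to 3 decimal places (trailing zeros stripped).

Answer: 30

Derivation:
Executing turtle program step by step:
Start: pos=(0,0), heading=0, pen down
RT 120: heading 0 -> 240
RT 60: heading 240 -> 180
BK 13.7: (0,0) -> (13.7,0) [heading=180, draw]
FD 9.4: (13.7,0) -> (4.3,0) [heading=180, draw]
REPEAT 5 [
  -- iteration 1/5 --
  LT 120: heading 180 -> 300
  RT 60: heading 300 -> 240
  BK 7.4: (4.3,0) -> (8,6.409) [heading=240, draw]
  RT 90: heading 240 -> 150
  -- iteration 2/5 --
  LT 120: heading 150 -> 270
  RT 60: heading 270 -> 210
  BK 7.4: (8,6.409) -> (14.409,10.109) [heading=210, draw]
  RT 90: heading 210 -> 120
  -- iteration 3/5 --
  LT 120: heading 120 -> 240
  RT 60: heading 240 -> 180
  BK 7.4: (14.409,10.109) -> (21.809,10.109) [heading=180, draw]
  RT 90: heading 180 -> 90
  -- iteration 4/5 --
  LT 120: heading 90 -> 210
  RT 60: heading 210 -> 150
  BK 7.4: (21.809,10.109) -> (28.217,6.409) [heading=150, draw]
  RT 90: heading 150 -> 60
  -- iteration 5/5 --
  LT 120: heading 60 -> 180
  RT 60: heading 180 -> 120
  BK 7.4: (28.217,6.409) -> (31.917,0) [heading=120, draw]
  RT 90: heading 120 -> 30
]
FD 5.3: (31.917,0) -> (36.507,2.65) [heading=30, draw]
RT 60: heading 30 -> 330
BK 6.6: (36.507,2.65) -> (30.791,5.95) [heading=330, draw]
FD 8.9: (30.791,5.95) -> (38.499,1.5) [heading=330, draw]
LT 60: heading 330 -> 30
Final: pos=(38.499,1.5), heading=30, 10 segment(s) drawn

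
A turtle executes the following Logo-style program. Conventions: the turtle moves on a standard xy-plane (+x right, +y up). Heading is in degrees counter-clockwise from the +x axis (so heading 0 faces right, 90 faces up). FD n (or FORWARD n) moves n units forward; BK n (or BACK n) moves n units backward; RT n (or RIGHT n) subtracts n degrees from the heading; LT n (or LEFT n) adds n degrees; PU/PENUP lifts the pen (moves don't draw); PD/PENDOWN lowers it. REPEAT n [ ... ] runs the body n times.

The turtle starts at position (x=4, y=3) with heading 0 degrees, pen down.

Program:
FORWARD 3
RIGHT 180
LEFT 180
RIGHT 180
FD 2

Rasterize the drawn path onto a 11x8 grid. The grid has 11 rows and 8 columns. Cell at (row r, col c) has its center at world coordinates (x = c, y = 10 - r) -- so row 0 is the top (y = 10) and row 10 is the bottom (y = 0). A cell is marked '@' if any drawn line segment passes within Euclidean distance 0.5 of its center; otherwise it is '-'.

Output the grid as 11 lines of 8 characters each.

Answer: --------
--------
--------
--------
--------
--------
--------
----@@@@
--------
--------
--------

Derivation:
Segment 0: (4,3) -> (7,3)
Segment 1: (7,3) -> (5,3)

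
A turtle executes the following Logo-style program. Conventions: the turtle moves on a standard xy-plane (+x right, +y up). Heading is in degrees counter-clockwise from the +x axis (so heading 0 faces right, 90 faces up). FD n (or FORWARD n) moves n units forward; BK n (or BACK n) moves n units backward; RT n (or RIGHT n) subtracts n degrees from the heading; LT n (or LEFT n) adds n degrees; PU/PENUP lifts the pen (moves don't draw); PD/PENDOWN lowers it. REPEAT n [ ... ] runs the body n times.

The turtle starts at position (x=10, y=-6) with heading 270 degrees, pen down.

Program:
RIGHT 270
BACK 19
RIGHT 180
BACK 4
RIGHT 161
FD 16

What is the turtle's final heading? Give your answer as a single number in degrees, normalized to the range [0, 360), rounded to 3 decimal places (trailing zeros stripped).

Executing turtle program step by step:
Start: pos=(10,-6), heading=270, pen down
RT 270: heading 270 -> 0
BK 19: (10,-6) -> (-9,-6) [heading=0, draw]
RT 180: heading 0 -> 180
BK 4: (-9,-6) -> (-5,-6) [heading=180, draw]
RT 161: heading 180 -> 19
FD 16: (-5,-6) -> (10.128,-0.791) [heading=19, draw]
Final: pos=(10.128,-0.791), heading=19, 3 segment(s) drawn

Answer: 19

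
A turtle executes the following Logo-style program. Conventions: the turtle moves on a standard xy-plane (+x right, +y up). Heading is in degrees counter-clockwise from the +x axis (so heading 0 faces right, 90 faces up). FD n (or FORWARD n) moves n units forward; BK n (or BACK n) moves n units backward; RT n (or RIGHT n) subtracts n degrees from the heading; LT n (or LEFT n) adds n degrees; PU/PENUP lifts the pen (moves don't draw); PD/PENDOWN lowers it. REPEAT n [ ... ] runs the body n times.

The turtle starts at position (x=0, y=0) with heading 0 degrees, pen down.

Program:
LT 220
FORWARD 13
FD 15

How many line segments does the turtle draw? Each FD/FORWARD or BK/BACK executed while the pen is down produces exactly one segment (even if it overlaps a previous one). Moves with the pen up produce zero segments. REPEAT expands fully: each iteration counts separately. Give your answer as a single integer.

Executing turtle program step by step:
Start: pos=(0,0), heading=0, pen down
LT 220: heading 0 -> 220
FD 13: (0,0) -> (-9.959,-8.356) [heading=220, draw]
FD 15: (-9.959,-8.356) -> (-21.449,-17.998) [heading=220, draw]
Final: pos=(-21.449,-17.998), heading=220, 2 segment(s) drawn
Segments drawn: 2

Answer: 2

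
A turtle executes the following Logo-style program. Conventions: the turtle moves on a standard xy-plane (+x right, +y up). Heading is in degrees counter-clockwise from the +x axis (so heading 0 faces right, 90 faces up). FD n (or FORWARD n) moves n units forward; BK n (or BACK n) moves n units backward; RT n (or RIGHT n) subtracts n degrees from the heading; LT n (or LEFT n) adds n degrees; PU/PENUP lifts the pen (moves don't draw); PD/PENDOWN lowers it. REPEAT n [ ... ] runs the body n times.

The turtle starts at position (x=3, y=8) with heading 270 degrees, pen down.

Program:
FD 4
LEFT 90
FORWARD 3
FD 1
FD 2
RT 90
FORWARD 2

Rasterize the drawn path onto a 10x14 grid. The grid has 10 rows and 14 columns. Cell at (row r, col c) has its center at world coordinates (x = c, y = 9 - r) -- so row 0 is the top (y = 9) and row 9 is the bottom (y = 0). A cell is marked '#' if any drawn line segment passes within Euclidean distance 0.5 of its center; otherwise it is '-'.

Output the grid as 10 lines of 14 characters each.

Segment 0: (3,8) -> (3,4)
Segment 1: (3,4) -> (6,4)
Segment 2: (6,4) -> (7,4)
Segment 3: (7,4) -> (9,4)
Segment 4: (9,4) -> (9,2)

Answer: --------------
---#----------
---#----------
---#----------
---#----------
---#######----
---------#----
---------#----
--------------
--------------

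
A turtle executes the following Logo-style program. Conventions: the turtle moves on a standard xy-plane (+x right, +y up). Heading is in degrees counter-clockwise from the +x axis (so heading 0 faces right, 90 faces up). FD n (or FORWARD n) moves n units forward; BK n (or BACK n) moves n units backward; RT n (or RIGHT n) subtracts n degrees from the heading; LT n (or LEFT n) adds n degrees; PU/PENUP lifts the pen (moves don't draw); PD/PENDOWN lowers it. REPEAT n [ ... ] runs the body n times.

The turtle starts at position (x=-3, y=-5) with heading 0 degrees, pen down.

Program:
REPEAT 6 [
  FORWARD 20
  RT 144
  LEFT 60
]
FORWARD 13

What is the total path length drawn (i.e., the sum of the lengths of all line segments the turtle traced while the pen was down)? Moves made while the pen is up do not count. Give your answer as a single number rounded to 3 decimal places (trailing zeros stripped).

Answer: 133

Derivation:
Executing turtle program step by step:
Start: pos=(-3,-5), heading=0, pen down
REPEAT 6 [
  -- iteration 1/6 --
  FD 20: (-3,-5) -> (17,-5) [heading=0, draw]
  RT 144: heading 0 -> 216
  LT 60: heading 216 -> 276
  -- iteration 2/6 --
  FD 20: (17,-5) -> (19.091,-24.89) [heading=276, draw]
  RT 144: heading 276 -> 132
  LT 60: heading 132 -> 192
  -- iteration 3/6 --
  FD 20: (19.091,-24.89) -> (-0.472,-29.049) [heading=192, draw]
  RT 144: heading 192 -> 48
  LT 60: heading 48 -> 108
  -- iteration 4/6 --
  FD 20: (-0.472,-29.049) -> (-6.653,-10.028) [heading=108, draw]
  RT 144: heading 108 -> 324
  LT 60: heading 324 -> 24
  -- iteration 5/6 --
  FD 20: (-6.653,-10.028) -> (11.618,-1.893) [heading=24, draw]
  RT 144: heading 24 -> 240
  LT 60: heading 240 -> 300
  -- iteration 6/6 --
  FD 20: (11.618,-1.893) -> (21.618,-19.213) [heading=300, draw]
  RT 144: heading 300 -> 156
  LT 60: heading 156 -> 216
]
FD 13: (21.618,-19.213) -> (11.101,-26.855) [heading=216, draw]
Final: pos=(11.101,-26.855), heading=216, 7 segment(s) drawn

Segment lengths:
  seg 1: (-3,-5) -> (17,-5), length = 20
  seg 2: (17,-5) -> (19.091,-24.89), length = 20
  seg 3: (19.091,-24.89) -> (-0.472,-29.049), length = 20
  seg 4: (-0.472,-29.049) -> (-6.653,-10.028), length = 20
  seg 5: (-6.653,-10.028) -> (11.618,-1.893), length = 20
  seg 6: (11.618,-1.893) -> (21.618,-19.213), length = 20
  seg 7: (21.618,-19.213) -> (11.101,-26.855), length = 13
Total = 133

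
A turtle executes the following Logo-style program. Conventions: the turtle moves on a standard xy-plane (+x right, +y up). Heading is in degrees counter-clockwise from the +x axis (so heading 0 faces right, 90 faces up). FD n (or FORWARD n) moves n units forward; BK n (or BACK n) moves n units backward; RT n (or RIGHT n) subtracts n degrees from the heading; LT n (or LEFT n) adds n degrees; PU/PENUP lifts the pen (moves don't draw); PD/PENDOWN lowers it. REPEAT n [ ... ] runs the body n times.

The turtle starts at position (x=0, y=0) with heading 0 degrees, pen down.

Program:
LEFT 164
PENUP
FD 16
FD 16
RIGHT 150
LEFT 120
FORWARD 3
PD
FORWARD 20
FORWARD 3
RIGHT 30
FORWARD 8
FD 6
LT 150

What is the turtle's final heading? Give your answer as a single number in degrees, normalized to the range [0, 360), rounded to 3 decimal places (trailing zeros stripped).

Executing turtle program step by step:
Start: pos=(0,0), heading=0, pen down
LT 164: heading 0 -> 164
PU: pen up
FD 16: (0,0) -> (-15.38,4.41) [heading=164, move]
FD 16: (-15.38,4.41) -> (-30.76,8.82) [heading=164, move]
RT 150: heading 164 -> 14
LT 120: heading 14 -> 134
FD 3: (-30.76,8.82) -> (-32.844,10.978) [heading=134, move]
PD: pen down
FD 20: (-32.844,10.978) -> (-46.738,25.365) [heading=134, draw]
FD 3: (-46.738,25.365) -> (-48.821,27.523) [heading=134, draw]
RT 30: heading 134 -> 104
FD 8: (-48.821,27.523) -> (-50.757,35.286) [heading=104, draw]
FD 6: (-50.757,35.286) -> (-52.208,41.107) [heading=104, draw]
LT 150: heading 104 -> 254
Final: pos=(-52.208,41.107), heading=254, 4 segment(s) drawn

Answer: 254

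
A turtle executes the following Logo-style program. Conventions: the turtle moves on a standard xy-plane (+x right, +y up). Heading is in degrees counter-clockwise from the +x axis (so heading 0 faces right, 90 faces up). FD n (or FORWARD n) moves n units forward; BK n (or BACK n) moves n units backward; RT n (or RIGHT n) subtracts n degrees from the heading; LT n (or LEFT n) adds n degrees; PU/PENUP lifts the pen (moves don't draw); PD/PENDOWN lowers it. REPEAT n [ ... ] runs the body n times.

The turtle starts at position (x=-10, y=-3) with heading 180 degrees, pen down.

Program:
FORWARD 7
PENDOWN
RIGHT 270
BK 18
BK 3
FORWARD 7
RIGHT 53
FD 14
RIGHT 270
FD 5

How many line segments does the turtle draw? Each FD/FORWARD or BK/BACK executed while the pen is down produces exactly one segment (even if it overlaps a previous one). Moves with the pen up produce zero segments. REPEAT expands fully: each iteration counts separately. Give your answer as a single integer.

Answer: 6

Derivation:
Executing turtle program step by step:
Start: pos=(-10,-3), heading=180, pen down
FD 7: (-10,-3) -> (-17,-3) [heading=180, draw]
PD: pen down
RT 270: heading 180 -> 270
BK 18: (-17,-3) -> (-17,15) [heading=270, draw]
BK 3: (-17,15) -> (-17,18) [heading=270, draw]
FD 7: (-17,18) -> (-17,11) [heading=270, draw]
RT 53: heading 270 -> 217
FD 14: (-17,11) -> (-28.181,2.575) [heading=217, draw]
RT 270: heading 217 -> 307
FD 5: (-28.181,2.575) -> (-25.172,-1.419) [heading=307, draw]
Final: pos=(-25.172,-1.419), heading=307, 6 segment(s) drawn
Segments drawn: 6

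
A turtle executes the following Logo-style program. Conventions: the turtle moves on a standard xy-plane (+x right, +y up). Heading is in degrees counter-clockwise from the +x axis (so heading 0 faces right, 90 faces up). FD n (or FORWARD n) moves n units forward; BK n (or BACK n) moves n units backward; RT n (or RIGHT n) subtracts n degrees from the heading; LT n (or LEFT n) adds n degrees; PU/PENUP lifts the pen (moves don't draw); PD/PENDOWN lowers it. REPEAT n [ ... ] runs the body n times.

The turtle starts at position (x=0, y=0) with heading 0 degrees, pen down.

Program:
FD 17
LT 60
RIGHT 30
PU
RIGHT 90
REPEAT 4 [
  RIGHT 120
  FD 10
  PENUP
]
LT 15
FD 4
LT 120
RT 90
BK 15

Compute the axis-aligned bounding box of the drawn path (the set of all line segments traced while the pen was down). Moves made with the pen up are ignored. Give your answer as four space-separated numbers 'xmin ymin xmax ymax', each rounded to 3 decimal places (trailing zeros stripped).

Answer: 0 0 17 0

Derivation:
Executing turtle program step by step:
Start: pos=(0,0), heading=0, pen down
FD 17: (0,0) -> (17,0) [heading=0, draw]
LT 60: heading 0 -> 60
RT 30: heading 60 -> 30
PU: pen up
RT 90: heading 30 -> 300
REPEAT 4 [
  -- iteration 1/4 --
  RT 120: heading 300 -> 180
  FD 10: (17,0) -> (7,0) [heading=180, move]
  PU: pen up
  -- iteration 2/4 --
  RT 120: heading 180 -> 60
  FD 10: (7,0) -> (12,8.66) [heading=60, move]
  PU: pen up
  -- iteration 3/4 --
  RT 120: heading 60 -> 300
  FD 10: (12,8.66) -> (17,0) [heading=300, move]
  PU: pen up
  -- iteration 4/4 --
  RT 120: heading 300 -> 180
  FD 10: (17,0) -> (7,0) [heading=180, move]
  PU: pen up
]
LT 15: heading 180 -> 195
FD 4: (7,0) -> (3.136,-1.035) [heading=195, move]
LT 120: heading 195 -> 315
RT 90: heading 315 -> 225
BK 15: (3.136,-1.035) -> (13.743,9.571) [heading=225, move]
Final: pos=(13.743,9.571), heading=225, 1 segment(s) drawn

Segment endpoints: x in {0, 17}, y in {0}
xmin=0, ymin=0, xmax=17, ymax=0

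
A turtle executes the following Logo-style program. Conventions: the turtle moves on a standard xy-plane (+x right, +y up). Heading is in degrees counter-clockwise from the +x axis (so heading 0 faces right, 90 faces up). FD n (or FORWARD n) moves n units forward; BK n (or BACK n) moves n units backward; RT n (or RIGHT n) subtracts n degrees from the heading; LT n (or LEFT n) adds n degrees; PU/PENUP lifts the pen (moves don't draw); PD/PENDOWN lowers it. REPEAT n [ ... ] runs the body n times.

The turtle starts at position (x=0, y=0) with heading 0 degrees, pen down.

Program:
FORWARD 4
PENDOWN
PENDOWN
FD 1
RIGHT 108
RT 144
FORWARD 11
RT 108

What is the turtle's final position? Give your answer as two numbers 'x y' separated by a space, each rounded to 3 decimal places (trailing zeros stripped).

Answer: 1.601 10.462

Derivation:
Executing turtle program step by step:
Start: pos=(0,0), heading=0, pen down
FD 4: (0,0) -> (4,0) [heading=0, draw]
PD: pen down
PD: pen down
FD 1: (4,0) -> (5,0) [heading=0, draw]
RT 108: heading 0 -> 252
RT 144: heading 252 -> 108
FD 11: (5,0) -> (1.601,10.462) [heading=108, draw]
RT 108: heading 108 -> 0
Final: pos=(1.601,10.462), heading=0, 3 segment(s) drawn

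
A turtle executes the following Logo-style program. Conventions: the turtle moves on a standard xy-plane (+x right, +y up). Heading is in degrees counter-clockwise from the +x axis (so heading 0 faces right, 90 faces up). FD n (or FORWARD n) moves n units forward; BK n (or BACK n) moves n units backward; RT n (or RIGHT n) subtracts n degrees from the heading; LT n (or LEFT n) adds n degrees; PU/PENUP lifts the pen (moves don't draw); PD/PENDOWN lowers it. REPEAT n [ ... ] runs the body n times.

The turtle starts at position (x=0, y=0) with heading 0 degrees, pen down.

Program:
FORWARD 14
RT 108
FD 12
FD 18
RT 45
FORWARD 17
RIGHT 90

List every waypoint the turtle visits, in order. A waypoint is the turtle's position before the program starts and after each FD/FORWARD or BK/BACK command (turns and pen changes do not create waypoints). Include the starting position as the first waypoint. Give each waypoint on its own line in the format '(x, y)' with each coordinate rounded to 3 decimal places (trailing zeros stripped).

Executing turtle program step by step:
Start: pos=(0,0), heading=0, pen down
FD 14: (0,0) -> (14,0) [heading=0, draw]
RT 108: heading 0 -> 252
FD 12: (14,0) -> (10.292,-11.413) [heading=252, draw]
FD 18: (10.292,-11.413) -> (4.729,-28.532) [heading=252, draw]
RT 45: heading 252 -> 207
FD 17: (4.729,-28.532) -> (-10.418,-36.25) [heading=207, draw]
RT 90: heading 207 -> 117
Final: pos=(-10.418,-36.25), heading=117, 4 segment(s) drawn
Waypoints (5 total):
(0, 0)
(14, 0)
(10.292, -11.413)
(4.729, -28.532)
(-10.418, -36.25)

Answer: (0, 0)
(14, 0)
(10.292, -11.413)
(4.729, -28.532)
(-10.418, -36.25)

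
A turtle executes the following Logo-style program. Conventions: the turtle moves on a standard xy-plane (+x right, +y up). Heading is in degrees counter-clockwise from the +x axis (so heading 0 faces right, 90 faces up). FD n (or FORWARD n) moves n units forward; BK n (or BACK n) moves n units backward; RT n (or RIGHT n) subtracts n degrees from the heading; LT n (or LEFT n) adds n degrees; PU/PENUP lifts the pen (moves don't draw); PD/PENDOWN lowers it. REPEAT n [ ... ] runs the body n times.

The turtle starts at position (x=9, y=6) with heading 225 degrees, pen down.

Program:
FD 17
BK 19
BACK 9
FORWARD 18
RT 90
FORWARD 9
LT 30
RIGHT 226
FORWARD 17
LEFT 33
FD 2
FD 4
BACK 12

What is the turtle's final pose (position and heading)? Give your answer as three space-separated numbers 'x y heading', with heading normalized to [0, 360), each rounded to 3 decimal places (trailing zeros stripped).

Executing turtle program step by step:
Start: pos=(9,6), heading=225, pen down
FD 17: (9,6) -> (-3.021,-6.021) [heading=225, draw]
BK 19: (-3.021,-6.021) -> (10.414,7.414) [heading=225, draw]
BK 9: (10.414,7.414) -> (16.778,13.778) [heading=225, draw]
FD 18: (16.778,13.778) -> (4.05,1.05) [heading=225, draw]
RT 90: heading 225 -> 135
FD 9: (4.05,1.05) -> (-2.314,7.414) [heading=135, draw]
LT 30: heading 135 -> 165
RT 226: heading 165 -> 299
FD 17: (-2.314,7.414) -> (5.928,-7.454) [heading=299, draw]
LT 33: heading 299 -> 332
FD 2: (5.928,-7.454) -> (7.694,-8.393) [heading=332, draw]
FD 4: (7.694,-8.393) -> (11.226,-10.271) [heading=332, draw]
BK 12: (11.226,-10.271) -> (0.63,-4.637) [heading=332, draw]
Final: pos=(0.63,-4.637), heading=332, 9 segment(s) drawn

Answer: 0.63 -4.637 332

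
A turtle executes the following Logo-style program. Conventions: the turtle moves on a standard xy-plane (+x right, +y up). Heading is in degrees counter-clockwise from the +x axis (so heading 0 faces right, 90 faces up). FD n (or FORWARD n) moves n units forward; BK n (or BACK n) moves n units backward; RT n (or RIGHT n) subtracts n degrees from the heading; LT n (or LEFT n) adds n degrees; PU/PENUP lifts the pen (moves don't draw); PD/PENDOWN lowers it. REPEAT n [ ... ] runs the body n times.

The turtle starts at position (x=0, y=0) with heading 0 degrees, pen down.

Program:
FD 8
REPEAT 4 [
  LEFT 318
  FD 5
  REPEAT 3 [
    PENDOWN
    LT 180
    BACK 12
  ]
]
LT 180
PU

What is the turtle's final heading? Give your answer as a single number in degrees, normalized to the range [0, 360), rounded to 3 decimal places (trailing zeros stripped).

Executing turtle program step by step:
Start: pos=(0,0), heading=0, pen down
FD 8: (0,0) -> (8,0) [heading=0, draw]
REPEAT 4 [
  -- iteration 1/4 --
  LT 318: heading 0 -> 318
  FD 5: (8,0) -> (11.716,-3.346) [heading=318, draw]
  REPEAT 3 [
    -- iteration 1/3 --
    PD: pen down
    LT 180: heading 318 -> 138
    BK 12: (11.716,-3.346) -> (20.633,-11.375) [heading=138, draw]
    -- iteration 2/3 --
    PD: pen down
    LT 180: heading 138 -> 318
    BK 12: (20.633,-11.375) -> (11.716,-3.346) [heading=318, draw]
    -- iteration 3/3 --
    PD: pen down
    LT 180: heading 318 -> 138
    BK 12: (11.716,-3.346) -> (20.633,-11.375) [heading=138, draw]
  ]
  -- iteration 2/4 --
  LT 318: heading 138 -> 96
  FD 5: (20.633,-11.375) -> (20.111,-6.403) [heading=96, draw]
  REPEAT 3 [
    -- iteration 1/3 --
    PD: pen down
    LT 180: heading 96 -> 276
    BK 12: (20.111,-6.403) -> (18.856,5.532) [heading=276, draw]
    -- iteration 2/3 --
    PD: pen down
    LT 180: heading 276 -> 96
    BK 12: (18.856,5.532) -> (20.111,-6.403) [heading=96, draw]
    -- iteration 3/3 --
    PD: pen down
    LT 180: heading 96 -> 276
    BK 12: (20.111,-6.403) -> (18.856,5.532) [heading=276, draw]
  ]
  -- iteration 3/4 --
  LT 318: heading 276 -> 234
  FD 5: (18.856,5.532) -> (15.918,1.487) [heading=234, draw]
  REPEAT 3 [
    -- iteration 1/3 --
    PD: pen down
    LT 180: heading 234 -> 54
    BK 12: (15.918,1.487) -> (8.864,-8.222) [heading=54, draw]
    -- iteration 2/3 --
    PD: pen down
    LT 180: heading 54 -> 234
    BK 12: (8.864,-8.222) -> (15.918,1.487) [heading=234, draw]
    -- iteration 3/3 --
    PD: pen down
    LT 180: heading 234 -> 54
    BK 12: (15.918,1.487) -> (8.864,-8.222) [heading=54, draw]
  ]
  -- iteration 4/4 --
  LT 318: heading 54 -> 12
  FD 5: (8.864,-8.222) -> (13.755,-7.182) [heading=12, draw]
  REPEAT 3 [
    -- iteration 1/3 --
    PD: pen down
    LT 180: heading 12 -> 192
    BK 12: (13.755,-7.182) -> (25.493,-4.687) [heading=192, draw]
    -- iteration 2/3 --
    PD: pen down
    LT 180: heading 192 -> 12
    BK 12: (25.493,-4.687) -> (13.755,-7.182) [heading=12, draw]
    -- iteration 3/3 --
    PD: pen down
    LT 180: heading 12 -> 192
    BK 12: (13.755,-7.182) -> (25.493,-4.687) [heading=192, draw]
  ]
]
LT 180: heading 192 -> 12
PU: pen up
Final: pos=(25.493,-4.687), heading=12, 17 segment(s) drawn

Answer: 12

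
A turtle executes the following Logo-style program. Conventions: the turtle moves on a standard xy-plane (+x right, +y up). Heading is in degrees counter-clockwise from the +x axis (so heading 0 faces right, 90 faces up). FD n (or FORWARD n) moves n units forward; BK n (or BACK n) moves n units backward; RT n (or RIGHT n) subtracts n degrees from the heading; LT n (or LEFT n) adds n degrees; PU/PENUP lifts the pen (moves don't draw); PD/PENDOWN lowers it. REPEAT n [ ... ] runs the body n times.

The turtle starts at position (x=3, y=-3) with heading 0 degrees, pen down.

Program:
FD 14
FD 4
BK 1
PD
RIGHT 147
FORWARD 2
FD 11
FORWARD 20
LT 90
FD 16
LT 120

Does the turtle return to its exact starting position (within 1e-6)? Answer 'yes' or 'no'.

Executing turtle program step by step:
Start: pos=(3,-3), heading=0, pen down
FD 14: (3,-3) -> (17,-3) [heading=0, draw]
FD 4: (17,-3) -> (21,-3) [heading=0, draw]
BK 1: (21,-3) -> (20,-3) [heading=0, draw]
PD: pen down
RT 147: heading 0 -> 213
FD 2: (20,-3) -> (18.323,-4.089) [heading=213, draw]
FD 11: (18.323,-4.089) -> (9.097,-10.08) [heading=213, draw]
FD 20: (9.097,-10.08) -> (-7.676,-20.973) [heading=213, draw]
LT 90: heading 213 -> 303
FD 16: (-7.676,-20.973) -> (1.038,-34.392) [heading=303, draw]
LT 120: heading 303 -> 63
Final: pos=(1.038,-34.392), heading=63, 7 segment(s) drawn

Start position: (3, -3)
Final position: (1.038, -34.392)
Distance = 31.453; >= 1e-6 -> NOT closed

Answer: no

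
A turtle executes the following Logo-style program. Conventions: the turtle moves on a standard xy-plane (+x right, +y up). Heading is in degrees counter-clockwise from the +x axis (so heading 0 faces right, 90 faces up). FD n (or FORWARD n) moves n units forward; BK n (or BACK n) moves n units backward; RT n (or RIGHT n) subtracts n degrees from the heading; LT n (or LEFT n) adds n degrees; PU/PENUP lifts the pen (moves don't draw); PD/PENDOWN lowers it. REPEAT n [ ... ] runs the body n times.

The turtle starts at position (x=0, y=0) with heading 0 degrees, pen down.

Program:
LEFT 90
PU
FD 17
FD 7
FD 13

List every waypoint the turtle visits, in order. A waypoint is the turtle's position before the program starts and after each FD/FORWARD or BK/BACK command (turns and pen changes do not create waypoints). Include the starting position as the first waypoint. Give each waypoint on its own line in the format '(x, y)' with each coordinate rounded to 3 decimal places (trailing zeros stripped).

Answer: (0, 0)
(0, 17)
(0, 24)
(0, 37)

Derivation:
Executing turtle program step by step:
Start: pos=(0,0), heading=0, pen down
LT 90: heading 0 -> 90
PU: pen up
FD 17: (0,0) -> (0,17) [heading=90, move]
FD 7: (0,17) -> (0,24) [heading=90, move]
FD 13: (0,24) -> (0,37) [heading=90, move]
Final: pos=(0,37), heading=90, 0 segment(s) drawn
Waypoints (4 total):
(0, 0)
(0, 17)
(0, 24)
(0, 37)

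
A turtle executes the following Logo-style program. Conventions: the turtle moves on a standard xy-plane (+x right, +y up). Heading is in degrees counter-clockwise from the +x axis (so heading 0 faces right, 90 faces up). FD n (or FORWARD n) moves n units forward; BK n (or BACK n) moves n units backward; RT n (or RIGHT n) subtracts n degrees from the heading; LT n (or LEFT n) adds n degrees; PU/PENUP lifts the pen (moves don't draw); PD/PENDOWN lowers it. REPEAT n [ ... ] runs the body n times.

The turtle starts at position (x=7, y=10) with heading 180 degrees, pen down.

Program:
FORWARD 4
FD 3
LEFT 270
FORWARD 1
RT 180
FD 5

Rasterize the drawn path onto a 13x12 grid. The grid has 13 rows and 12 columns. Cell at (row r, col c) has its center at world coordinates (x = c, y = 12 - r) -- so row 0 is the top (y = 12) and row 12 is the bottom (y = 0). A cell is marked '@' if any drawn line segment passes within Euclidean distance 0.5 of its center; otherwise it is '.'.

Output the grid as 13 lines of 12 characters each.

Segment 0: (7,10) -> (3,10)
Segment 1: (3,10) -> (0,10)
Segment 2: (0,10) -> (0,11)
Segment 3: (0,11) -> (-0,6)

Answer: ............
@...........
@@@@@@@@....
@...........
@...........
@...........
@...........
............
............
............
............
............
............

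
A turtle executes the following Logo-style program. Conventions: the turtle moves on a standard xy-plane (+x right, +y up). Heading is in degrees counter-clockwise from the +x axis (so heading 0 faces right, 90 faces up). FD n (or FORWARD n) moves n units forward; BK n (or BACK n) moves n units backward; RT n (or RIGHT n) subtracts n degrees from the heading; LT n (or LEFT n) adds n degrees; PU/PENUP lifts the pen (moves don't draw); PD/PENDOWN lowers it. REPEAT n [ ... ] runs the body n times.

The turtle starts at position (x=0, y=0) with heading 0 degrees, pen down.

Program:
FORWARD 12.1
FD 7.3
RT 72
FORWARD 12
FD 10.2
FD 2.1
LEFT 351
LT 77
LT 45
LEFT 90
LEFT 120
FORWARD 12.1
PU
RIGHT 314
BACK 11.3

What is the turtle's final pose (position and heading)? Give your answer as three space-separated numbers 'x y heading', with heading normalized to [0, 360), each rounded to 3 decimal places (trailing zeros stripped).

Executing turtle program step by step:
Start: pos=(0,0), heading=0, pen down
FD 12.1: (0,0) -> (12.1,0) [heading=0, draw]
FD 7.3: (12.1,0) -> (19.4,0) [heading=0, draw]
RT 72: heading 0 -> 288
FD 12: (19.4,0) -> (23.108,-11.413) [heading=288, draw]
FD 10.2: (23.108,-11.413) -> (26.26,-21.113) [heading=288, draw]
FD 2.1: (26.26,-21.113) -> (26.909,-23.111) [heading=288, draw]
LT 351: heading 288 -> 279
LT 77: heading 279 -> 356
LT 45: heading 356 -> 41
LT 90: heading 41 -> 131
LT 120: heading 131 -> 251
FD 12.1: (26.909,-23.111) -> (22.97,-34.551) [heading=251, draw]
PU: pen up
RT 314: heading 251 -> 297
BK 11.3: (22.97,-34.551) -> (17.84,-24.483) [heading=297, move]
Final: pos=(17.84,-24.483), heading=297, 6 segment(s) drawn

Answer: 17.84 -24.483 297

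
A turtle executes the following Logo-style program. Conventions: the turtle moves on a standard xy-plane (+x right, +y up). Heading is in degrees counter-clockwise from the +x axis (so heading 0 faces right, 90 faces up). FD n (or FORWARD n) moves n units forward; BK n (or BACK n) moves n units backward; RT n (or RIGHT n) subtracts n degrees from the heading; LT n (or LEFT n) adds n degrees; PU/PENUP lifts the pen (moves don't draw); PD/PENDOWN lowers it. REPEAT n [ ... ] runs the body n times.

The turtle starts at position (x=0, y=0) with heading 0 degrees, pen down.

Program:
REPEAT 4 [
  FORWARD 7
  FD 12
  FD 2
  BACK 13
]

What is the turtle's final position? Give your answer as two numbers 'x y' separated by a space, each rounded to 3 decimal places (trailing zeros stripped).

Answer: 32 0

Derivation:
Executing turtle program step by step:
Start: pos=(0,0), heading=0, pen down
REPEAT 4 [
  -- iteration 1/4 --
  FD 7: (0,0) -> (7,0) [heading=0, draw]
  FD 12: (7,0) -> (19,0) [heading=0, draw]
  FD 2: (19,0) -> (21,0) [heading=0, draw]
  BK 13: (21,0) -> (8,0) [heading=0, draw]
  -- iteration 2/4 --
  FD 7: (8,0) -> (15,0) [heading=0, draw]
  FD 12: (15,0) -> (27,0) [heading=0, draw]
  FD 2: (27,0) -> (29,0) [heading=0, draw]
  BK 13: (29,0) -> (16,0) [heading=0, draw]
  -- iteration 3/4 --
  FD 7: (16,0) -> (23,0) [heading=0, draw]
  FD 12: (23,0) -> (35,0) [heading=0, draw]
  FD 2: (35,0) -> (37,0) [heading=0, draw]
  BK 13: (37,0) -> (24,0) [heading=0, draw]
  -- iteration 4/4 --
  FD 7: (24,0) -> (31,0) [heading=0, draw]
  FD 12: (31,0) -> (43,0) [heading=0, draw]
  FD 2: (43,0) -> (45,0) [heading=0, draw]
  BK 13: (45,0) -> (32,0) [heading=0, draw]
]
Final: pos=(32,0), heading=0, 16 segment(s) drawn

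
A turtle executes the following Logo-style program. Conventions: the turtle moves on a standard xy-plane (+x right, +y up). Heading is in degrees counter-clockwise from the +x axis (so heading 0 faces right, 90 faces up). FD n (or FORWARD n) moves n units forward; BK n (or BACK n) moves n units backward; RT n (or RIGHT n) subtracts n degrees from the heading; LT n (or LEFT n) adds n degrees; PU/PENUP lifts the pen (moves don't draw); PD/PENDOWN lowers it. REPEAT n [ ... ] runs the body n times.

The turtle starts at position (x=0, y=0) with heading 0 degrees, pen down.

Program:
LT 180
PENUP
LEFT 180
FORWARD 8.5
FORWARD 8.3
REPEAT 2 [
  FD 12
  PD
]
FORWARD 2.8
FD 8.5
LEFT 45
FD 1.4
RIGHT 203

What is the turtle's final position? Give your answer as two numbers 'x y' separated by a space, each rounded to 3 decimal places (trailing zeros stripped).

Answer: 53.09 0.99

Derivation:
Executing turtle program step by step:
Start: pos=(0,0), heading=0, pen down
LT 180: heading 0 -> 180
PU: pen up
LT 180: heading 180 -> 0
FD 8.5: (0,0) -> (8.5,0) [heading=0, move]
FD 8.3: (8.5,0) -> (16.8,0) [heading=0, move]
REPEAT 2 [
  -- iteration 1/2 --
  FD 12: (16.8,0) -> (28.8,0) [heading=0, move]
  PD: pen down
  -- iteration 2/2 --
  FD 12: (28.8,0) -> (40.8,0) [heading=0, draw]
  PD: pen down
]
FD 2.8: (40.8,0) -> (43.6,0) [heading=0, draw]
FD 8.5: (43.6,0) -> (52.1,0) [heading=0, draw]
LT 45: heading 0 -> 45
FD 1.4: (52.1,0) -> (53.09,0.99) [heading=45, draw]
RT 203: heading 45 -> 202
Final: pos=(53.09,0.99), heading=202, 4 segment(s) drawn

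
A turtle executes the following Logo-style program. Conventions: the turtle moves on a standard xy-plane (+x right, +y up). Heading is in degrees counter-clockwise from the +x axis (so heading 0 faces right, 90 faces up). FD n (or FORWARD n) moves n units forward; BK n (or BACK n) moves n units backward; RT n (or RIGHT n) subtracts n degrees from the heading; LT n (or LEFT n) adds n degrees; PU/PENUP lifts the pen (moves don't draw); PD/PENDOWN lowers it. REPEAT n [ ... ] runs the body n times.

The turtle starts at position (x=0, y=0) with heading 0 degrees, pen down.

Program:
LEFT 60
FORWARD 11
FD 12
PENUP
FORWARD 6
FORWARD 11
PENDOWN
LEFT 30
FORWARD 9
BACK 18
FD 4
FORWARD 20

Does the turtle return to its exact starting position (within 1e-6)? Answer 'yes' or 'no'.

Answer: no

Derivation:
Executing turtle program step by step:
Start: pos=(0,0), heading=0, pen down
LT 60: heading 0 -> 60
FD 11: (0,0) -> (5.5,9.526) [heading=60, draw]
FD 12: (5.5,9.526) -> (11.5,19.919) [heading=60, draw]
PU: pen up
FD 6: (11.5,19.919) -> (14.5,25.115) [heading=60, move]
FD 11: (14.5,25.115) -> (20,34.641) [heading=60, move]
PD: pen down
LT 30: heading 60 -> 90
FD 9: (20,34.641) -> (20,43.641) [heading=90, draw]
BK 18: (20,43.641) -> (20,25.641) [heading=90, draw]
FD 4: (20,25.641) -> (20,29.641) [heading=90, draw]
FD 20: (20,29.641) -> (20,49.641) [heading=90, draw]
Final: pos=(20,49.641), heading=90, 6 segment(s) drawn

Start position: (0, 0)
Final position: (20, 49.641)
Distance = 53.519; >= 1e-6 -> NOT closed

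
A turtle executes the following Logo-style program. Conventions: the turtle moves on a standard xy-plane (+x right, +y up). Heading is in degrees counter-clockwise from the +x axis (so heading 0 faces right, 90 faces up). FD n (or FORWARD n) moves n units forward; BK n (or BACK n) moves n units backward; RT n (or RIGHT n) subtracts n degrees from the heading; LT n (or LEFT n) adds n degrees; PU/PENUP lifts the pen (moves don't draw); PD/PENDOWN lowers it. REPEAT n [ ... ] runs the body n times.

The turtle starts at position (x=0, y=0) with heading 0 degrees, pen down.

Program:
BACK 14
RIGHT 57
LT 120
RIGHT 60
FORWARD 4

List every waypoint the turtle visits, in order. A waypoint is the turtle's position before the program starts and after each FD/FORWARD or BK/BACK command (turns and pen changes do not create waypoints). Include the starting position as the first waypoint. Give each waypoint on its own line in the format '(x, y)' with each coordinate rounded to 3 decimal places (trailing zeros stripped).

Answer: (0, 0)
(-14, 0)
(-10.005, 0.209)

Derivation:
Executing turtle program step by step:
Start: pos=(0,0), heading=0, pen down
BK 14: (0,0) -> (-14,0) [heading=0, draw]
RT 57: heading 0 -> 303
LT 120: heading 303 -> 63
RT 60: heading 63 -> 3
FD 4: (-14,0) -> (-10.005,0.209) [heading=3, draw]
Final: pos=(-10.005,0.209), heading=3, 2 segment(s) drawn
Waypoints (3 total):
(0, 0)
(-14, 0)
(-10.005, 0.209)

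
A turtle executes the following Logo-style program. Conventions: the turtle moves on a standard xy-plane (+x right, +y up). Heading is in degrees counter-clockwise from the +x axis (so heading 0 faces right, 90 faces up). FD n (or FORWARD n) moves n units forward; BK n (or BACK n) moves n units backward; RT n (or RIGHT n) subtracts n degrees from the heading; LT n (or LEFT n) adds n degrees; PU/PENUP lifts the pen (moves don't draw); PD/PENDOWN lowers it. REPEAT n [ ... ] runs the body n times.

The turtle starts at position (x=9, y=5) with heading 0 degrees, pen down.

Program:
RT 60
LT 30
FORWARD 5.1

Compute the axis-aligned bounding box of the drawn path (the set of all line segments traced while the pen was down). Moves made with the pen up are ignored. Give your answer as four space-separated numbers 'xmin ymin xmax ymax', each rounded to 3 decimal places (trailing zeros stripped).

Executing turtle program step by step:
Start: pos=(9,5), heading=0, pen down
RT 60: heading 0 -> 300
LT 30: heading 300 -> 330
FD 5.1: (9,5) -> (13.417,2.45) [heading=330, draw]
Final: pos=(13.417,2.45), heading=330, 1 segment(s) drawn

Segment endpoints: x in {9, 13.417}, y in {2.45, 5}
xmin=9, ymin=2.45, xmax=13.417, ymax=5

Answer: 9 2.45 13.417 5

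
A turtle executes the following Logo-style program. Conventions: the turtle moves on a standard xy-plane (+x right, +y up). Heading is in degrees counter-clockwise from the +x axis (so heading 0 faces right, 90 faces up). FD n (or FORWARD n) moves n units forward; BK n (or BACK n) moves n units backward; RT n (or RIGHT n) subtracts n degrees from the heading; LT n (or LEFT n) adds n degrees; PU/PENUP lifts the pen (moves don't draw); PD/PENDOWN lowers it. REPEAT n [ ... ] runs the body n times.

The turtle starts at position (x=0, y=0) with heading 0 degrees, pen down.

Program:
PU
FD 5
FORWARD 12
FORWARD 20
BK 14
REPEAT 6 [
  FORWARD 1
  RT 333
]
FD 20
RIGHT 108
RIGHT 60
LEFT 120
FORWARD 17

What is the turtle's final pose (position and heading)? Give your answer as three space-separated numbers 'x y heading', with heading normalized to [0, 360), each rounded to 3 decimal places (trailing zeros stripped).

Executing turtle program step by step:
Start: pos=(0,0), heading=0, pen down
PU: pen up
FD 5: (0,0) -> (5,0) [heading=0, move]
FD 12: (5,0) -> (17,0) [heading=0, move]
FD 20: (17,0) -> (37,0) [heading=0, move]
BK 14: (37,0) -> (23,0) [heading=0, move]
REPEAT 6 [
  -- iteration 1/6 --
  FD 1: (23,0) -> (24,0) [heading=0, move]
  RT 333: heading 0 -> 27
  -- iteration 2/6 --
  FD 1: (24,0) -> (24.891,0.454) [heading=27, move]
  RT 333: heading 27 -> 54
  -- iteration 3/6 --
  FD 1: (24.891,0.454) -> (25.479,1.263) [heading=54, move]
  RT 333: heading 54 -> 81
  -- iteration 4/6 --
  FD 1: (25.479,1.263) -> (25.635,2.251) [heading=81, move]
  RT 333: heading 81 -> 108
  -- iteration 5/6 --
  FD 1: (25.635,2.251) -> (25.326,3.202) [heading=108, move]
  RT 333: heading 108 -> 135
  -- iteration 6/6 --
  FD 1: (25.326,3.202) -> (24.619,3.909) [heading=135, move]
  RT 333: heading 135 -> 162
]
FD 20: (24.619,3.909) -> (5.598,10.089) [heading=162, move]
RT 108: heading 162 -> 54
RT 60: heading 54 -> 354
LT 120: heading 354 -> 114
FD 17: (5.598,10.089) -> (-1.317,25.619) [heading=114, move]
Final: pos=(-1.317,25.619), heading=114, 0 segment(s) drawn

Answer: -1.317 25.619 114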